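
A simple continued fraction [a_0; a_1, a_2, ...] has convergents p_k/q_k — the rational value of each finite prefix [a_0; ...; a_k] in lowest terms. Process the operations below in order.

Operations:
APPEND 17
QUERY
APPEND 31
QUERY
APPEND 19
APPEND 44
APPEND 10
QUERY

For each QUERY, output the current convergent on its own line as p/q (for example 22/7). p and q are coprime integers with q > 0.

APPEND 17: p_0 = 17·1 + 0 = 17, q_0 = 17·0 + 1 = 1 → 17/1
APPEND 31: p_1 = 31·17 + 1 = 528, q_1 = 31·1 + 0 = 31 → 528/31
APPEND 19: p_2 = 19·528 + 17 = 10049, q_2 = 19·31 + 1 = 590 → 10049/590
APPEND 44: p_3 = 44·10049 + 528 = 442684, q_3 = 44·590 + 31 = 25991 → 442684/25991
APPEND 10: p_4 = 10·442684 + 10049 = 4436889, q_4 = 10·25991 + 590 = 260500 → 4436889/260500

17/1
528/31
4436889/260500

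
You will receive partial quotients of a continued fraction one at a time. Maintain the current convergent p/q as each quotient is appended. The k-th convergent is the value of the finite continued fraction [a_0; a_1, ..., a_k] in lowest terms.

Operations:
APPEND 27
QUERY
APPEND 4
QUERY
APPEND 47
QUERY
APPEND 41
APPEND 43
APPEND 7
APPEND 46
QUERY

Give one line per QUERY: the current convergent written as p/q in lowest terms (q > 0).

27/1
109/4
5150/189
2945557615/108099102

APPEND 27: p_0 = 27·1 + 0 = 27, q_0 = 27·0 + 1 = 1 → 27/1
APPEND 4: p_1 = 4·27 + 1 = 109, q_1 = 4·1 + 0 = 4 → 109/4
APPEND 47: p_2 = 47·109 + 27 = 5150, q_2 = 47·4 + 1 = 189 → 5150/189
APPEND 41: p_3 = 41·5150 + 109 = 211259, q_3 = 41·189 + 4 = 7753 → 211259/7753
APPEND 43: p_4 = 43·211259 + 5150 = 9089287, q_4 = 43·7753 + 189 = 333568 → 9089287/333568
APPEND 7: p_5 = 7·9089287 + 211259 = 63836268, q_5 = 7·333568 + 7753 = 2342729 → 63836268/2342729
APPEND 46: p_6 = 46·63836268 + 9089287 = 2945557615, q_6 = 46·2342729 + 333568 = 108099102 → 2945557615/108099102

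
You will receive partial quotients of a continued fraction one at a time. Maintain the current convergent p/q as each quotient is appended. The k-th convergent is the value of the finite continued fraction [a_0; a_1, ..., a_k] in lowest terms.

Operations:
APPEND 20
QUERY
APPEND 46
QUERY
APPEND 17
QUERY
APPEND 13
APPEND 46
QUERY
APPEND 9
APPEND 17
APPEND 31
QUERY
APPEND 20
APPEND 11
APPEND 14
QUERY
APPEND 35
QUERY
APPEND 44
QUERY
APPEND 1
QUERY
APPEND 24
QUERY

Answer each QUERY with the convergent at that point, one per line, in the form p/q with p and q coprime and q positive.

20/1
921/46
15677/783
9432889/471133
45225601303/2258827939
141058224960442/7045263089631
4947048749100413/247084209122981
217811203185378614/10878750464500795
222758251934479027/11125834673623776
5564009249612875262/277898782631471419

APPEND 20: p_0 = 20·1 + 0 = 20, q_0 = 20·0 + 1 = 1 → 20/1
APPEND 46: p_1 = 46·20 + 1 = 921, q_1 = 46·1 + 0 = 46 → 921/46
APPEND 17: p_2 = 17·921 + 20 = 15677, q_2 = 17·46 + 1 = 783 → 15677/783
APPEND 13: p_3 = 13·15677 + 921 = 204722, q_3 = 13·783 + 46 = 10225 → 204722/10225
APPEND 46: p_4 = 46·204722 + 15677 = 9432889, q_4 = 46·10225 + 783 = 471133 → 9432889/471133
APPEND 9: p_5 = 9·9432889 + 204722 = 85100723, q_5 = 9·471133 + 10225 = 4250422 → 85100723/4250422
APPEND 17: p_6 = 17·85100723 + 9432889 = 1456145180, q_6 = 17·4250422 + 471133 = 72728307 → 1456145180/72728307
APPEND 31: p_7 = 31·1456145180 + 85100723 = 45225601303, q_7 = 31·72728307 + 4250422 = 2258827939 → 45225601303/2258827939
APPEND 20: p_8 = 20·45225601303 + 1456145180 = 905968171240, q_8 = 20·2258827939 + 72728307 = 45249287087 → 905968171240/45249287087
APPEND 11: p_9 = 11·905968171240 + 45225601303 = 10010875484943, q_9 = 11·45249287087 + 2258827939 = 500000985896 → 10010875484943/500000985896
APPEND 14: p_10 = 14·10010875484943 + 905968171240 = 141058224960442, q_10 = 14·500000985896 + 45249287087 = 7045263089631 → 141058224960442/7045263089631
APPEND 35: p_11 = 35·141058224960442 + 10010875484943 = 4947048749100413, q_11 = 35·7045263089631 + 500000985896 = 247084209122981 → 4947048749100413/247084209122981
APPEND 44: p_12 = 44·4947048749100413 + 141058224960442 = 217811203185378614, q_12 = 44·247084209122981 + 7045263089631 = 10878750464500795 → 217811203185378614/10878750464500795
APPEND 1: p_13 = 1·217811203185378614 + 4947048749100413 = 222758251934479027, q_13 = 1·10878750464500795 + 247084209122981 = 11125834673623776 → 222758251934479027/11125834673623776
APPEND 24: p_14 = 24·222758251934479027 + 217811203185378614 = 5564009249612875262, q_14 = 24·11125834673623776 + 10878750464500795 = 277898782631471419 → 5564009249612875262/277898782631471419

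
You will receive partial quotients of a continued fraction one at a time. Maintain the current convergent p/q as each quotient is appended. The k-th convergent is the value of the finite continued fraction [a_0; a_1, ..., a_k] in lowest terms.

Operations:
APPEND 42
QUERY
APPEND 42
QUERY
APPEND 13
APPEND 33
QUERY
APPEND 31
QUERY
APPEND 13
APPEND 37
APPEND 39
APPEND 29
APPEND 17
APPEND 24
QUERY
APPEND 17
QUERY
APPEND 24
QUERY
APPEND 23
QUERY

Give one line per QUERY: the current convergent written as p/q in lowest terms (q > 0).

APPEND 42: p_0 = 42·1 + 0 = 42, q_0 = 42·0 + 1 = 1 → 42/1
APPEND 42: p_1 = 42·42 + 1 = 1765, q_1 = 42·1 + 0 = 42 → 1765/42
APPEND 13: p_2 = 13·1765 + 42 = 22987, q_2 = 13·42 + 1 = 547 → 22987/547
APPEND 33: p_3 = 33·22987 + 1765 = 760336, q_3 = 33·547 + 42 = 18093 → 760336/18093
APPEND 31: p_4 = 31·760336 + 22987 = 23593403, q_4 = 31·18093 + 547 = 561430 → 23593403/561430
APPEND 13: p_5 = 13·23593403 + 760336 = 307474575, q_5 = 13·561430 + 18093 = 7316683 → 307474575/7316683
APPEND 37: p_6 = 37·307474575 + 23593403 = 11400152678, q_6 = 37·7316683 + 561430 = 271278701 → 11400152678/271278701
APPEND 39: p_7 = 39·11400152678 + 307474575 = 444913429017, q_7 = 39·271278701 + 7316683 = 10587186022 → 444913429017/10587186022
APPEND 29: p_8 = 29·444913429017 + 11400152678 = 12913889594171, q_8 = 29·10587186022 + 271278701 = 307299673339 → 12913889594171/307299673339
APPEND 17: p_9 = 17·12913889594171 + 444913429017 = 219981036529924, q_9 = 17·307299673339 + 10587186022 = 5234681632785 → 219981036529924/5234681632785
APPEND 24: p_10 = 24·219981036529924 + 12913889594171 = 5292458766312347, q_10 = 24·5234681632785 + 307299673339 = 125939658860179 → 5292458766312347/125939658860179
APPEND 17: p_11 = 17·5292458766312347 + 219981036529924 = 90191780063839823, q_11 = 17·125939658860179 + 5234681632785 = 2146208882255828 → 90191780063839823/2146208882255828
APPEND 24: p_12 = 24·90191780063839823 + 5292458766312347 = 2169895180298468099, q_12 = 24·2146208882255828 + 125939658860179 = 51634952833000051 → 2169895180298468099/51634952833000051
APPEND 23: p_13 = 23·2169895180298468099 + 90191780063839823 = 49997780926928606100, q_13 = 23·51634952833000051 + 2146208882255828 = 1189750124041257001 → 49997780926928606100/1189750124041257001

42/1
1765/42
760336/18093
23593403/561430
5292458766312347/125939658860179
90191780063839823/2146208882255828
2169895180298468099/51634952833000051
49997780926928606100/1189750124041257001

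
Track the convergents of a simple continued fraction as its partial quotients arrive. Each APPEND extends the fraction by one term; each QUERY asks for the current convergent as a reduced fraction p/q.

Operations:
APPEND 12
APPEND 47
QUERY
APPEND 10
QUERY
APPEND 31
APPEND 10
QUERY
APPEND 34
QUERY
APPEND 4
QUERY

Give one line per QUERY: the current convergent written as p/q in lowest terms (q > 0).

565/47
5662/471
1766532/146951
60238175/5010982
242719232/20190879

APPEND 12: p_0 = 12·1 + 0 = 12, q_0 = 12·0 + 1 = 1 → 12/1
APPEND 47: p_1 = 47·12 + 1 = 565, q_1 = 47·1 + 0 = 47 → 565/47
APPEND 10: p_2 = 10·565 + 12 = 5662, q_2 = 10·47 + 1 = 471 → 5662/471
APPEND 31: p_3 = 31·5662 + 565 = 176087, q_3 = 31·471 + 47 = 14648 → 176087/14648
APPEND 10: p_4 = 10·176087 + 5662 = 1766532, q_4 = 10·14648 + 471 = 146951 → 1766532/146951
APPEND 34: p_5 = 34·1766532 + 176087 = 60238175, q_5 = 34·146951 + 14648 = 5010982 → 60238175/5010982
APPEND 4: p_6 = 4·60238175 + 1766532 = 242719232, q_6 = 4·5010982 + 146951 = 20190879 → 242719232/20190879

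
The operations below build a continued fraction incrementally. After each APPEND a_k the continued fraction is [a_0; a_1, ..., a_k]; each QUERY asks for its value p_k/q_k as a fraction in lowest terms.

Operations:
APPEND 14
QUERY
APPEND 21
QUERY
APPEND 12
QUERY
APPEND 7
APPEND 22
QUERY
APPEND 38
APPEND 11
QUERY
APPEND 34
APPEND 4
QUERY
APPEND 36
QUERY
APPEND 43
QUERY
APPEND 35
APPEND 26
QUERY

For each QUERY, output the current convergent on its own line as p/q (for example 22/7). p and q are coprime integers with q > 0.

APPEND 14: p_0 = 14·1 + 0 = 14, q_0 = 14·0 + 1 = 1 → 14/1
APPEND 21: p_1 = 21·14 + 1 = 295, q_1 = 21·1 + 0 = 21 → 295/21
APPEND 12: p_2 = 12·295 + 14 = 3554, q_2 = 12·21 + 1 = 253 → 3554/253
APPEND 7: p_3 = 7·3554 + 295 = 25173, q_3 = 7·253 + 21 = 1792 → 25173/1792
APPEND 22: p_4 = 22·25173 + 3554 = 557360, q_4 = 22·1792 + 253 = 39677 → 557360/39677
APPEND 38: p_5 = 38·557360 + 25173 = 21204853, q_5 = 38·39677 + 1792 = 1509518 → 21204853/1509518
APPEND 11: p_6 = 11·21204853 + 557360 = 233810743, q_6 = 11·1509518 + 39677 = 16644375 → 233810743/16644375
APPEND 34: p_7 = 34·233810743 + 21204853 = 7970770115, q_7 = 34·16644375 + 1509518 = 567418268 → 7970770115/567418268
APPEND 4: p_8 = 4·7970770115 + 233810743 = 32116891203, q_8 = 4·567418268 + 16644375 = 2286317447 → 32116891203/2286317447
APPEND 36: p_9 = 36·32116891203 + 7970770115 = 1164178853423, q_9 = 36·2286317447 + 567418268 = 82874846360 → 1164178853423/82874846360
APPEND 43: p_10 = 43·1164178853423 + 32116891203 = 50091807588392, q_10 = 43·82874846360 + 2286317447 = 3565904710927 → 50091807588392/3565904710927
APPEND 35: p_11 = 35·50091807588392 + 1164178853423 = 1754377444447143, q_11 = 35·3565904710927 + 82874846360 = 124889539728805 → 1754377444447143/124889539728805
APPEND 26: p_12 = 26·1754377444447143 + 50091807588392 = 45663905363214110, q_12 = 26·124889539728805 + 3565904710927 = 3250693937659857 → 45663905363214110/3250693937659857

14/1
295/21
3554/253
557360/39677
233810743/16644375
32116891203/2286317447
1164178853423/82874846360
50091807588392/3565904710927
45663905363214110/3250693937659857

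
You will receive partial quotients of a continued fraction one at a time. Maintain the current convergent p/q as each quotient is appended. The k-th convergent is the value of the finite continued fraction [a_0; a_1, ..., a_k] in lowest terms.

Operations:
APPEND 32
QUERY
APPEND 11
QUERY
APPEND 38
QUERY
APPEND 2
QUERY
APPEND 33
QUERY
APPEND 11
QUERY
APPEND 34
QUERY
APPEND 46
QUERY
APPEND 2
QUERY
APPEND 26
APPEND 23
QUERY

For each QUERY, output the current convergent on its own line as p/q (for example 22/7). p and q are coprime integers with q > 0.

APPEND 32: p_0 = 32·1 + 0 = 32, q_0 = 32·0 + 1 = 1 → 32/1
APPEND 11: p_1 = 11·32 + 1 = 353, q_1 = 11·1 + 0 = 11 → 353/11
APPEND 38: p_2 = 38·353 + 32 = 13446, q_2 = 38·11 + 1 = 419 → 13446/419
APPEND 2: p_3 = 2·13446 + 353 = 27245, q_3 = 2·419 + 11 = 849 → 27245/849
APPEND 33: p_4 = 33·27245 + 13446 = 912531, q_4 = 33·849 + 419 = 28436 → 912531/28436
APPEND 11: p_5 = 11·912531 + 27245 = 10065086, q_5 = 11·28436 + 849 = 313645 → 10065086/313645
APPEND 34: p_6 = 34·10065086 + 912531 = 343125455, q_6 = 34·313645 + 28436 = 10692366 → 343125455/10692366
APPEND 46: p_7 = 46·343125455 + 10065086 = 15793836016, q_7 = 46·10692366 + 313645 = 492162481 → 15793836016/492162481
APPEND 2: p_8 = 2·15793836016 + 343125455 = 31930797487, q_8 = 2·492162481 + 10692366 = 995017328 → 31930797487/995017328
APPEND 26: p_9 = 26·31930797487 + 15793836016 = 845994570678, q_9 = 26·995017328 + 492162481 = 26362613009 → 845994570678/26362613009
APPEND 23: p_10 = 23·845994570678 + 31930797487 = 19489805923081, q_10 = 23·26362613009 + 995017328 = 607335116535 → 19489805923081/607335116535

32/1
353/11
13446/419
27245/849
912531/28436
10065086/313645
343125455/10692366
15793836016/492162481
31930797487/995017328
19489805923081/607335116535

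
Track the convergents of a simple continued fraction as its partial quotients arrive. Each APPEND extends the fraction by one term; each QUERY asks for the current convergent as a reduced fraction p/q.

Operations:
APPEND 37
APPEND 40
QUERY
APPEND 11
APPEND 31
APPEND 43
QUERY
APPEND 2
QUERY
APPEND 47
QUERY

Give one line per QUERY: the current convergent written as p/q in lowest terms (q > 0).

APPEND 37: p_0 = 37·1 + 0 = 37, q_0 = 37·0 + 1 = 1 → 37/1
APPEND 40: p_1 = 40·37 + 1 = 1481, q_1 = 40·1 + 0 = 40 → 1481/40
APPEND 11: p_2 = 11·1481 + 37 = 16328, q_2 = 11·40 + 1 = 441 → 16328/441
APPEND 31: p_3 = 31·16328 + 1481 = 507649, q_3 = 31·441 + 40 = 13711 → 507649/13711
APPEND 43: p_4 = 43·507649 + 16328 = 21845235, q_4 = 43·13711 + 441 = 590014 → 21845235/590014
APPEND 2: p_5 = 2·21845235 + 507649 = 44198119, q_5 = 2·590014 + 13711 = 1193739 → 44198119/1193739
APPEND 47: p_6 = 47·44198119 + 21845235 = 2099156828, q_6 = 47·1193739 + 590014 = 56695747 → 2099156828/56695747

1481/40
21845235/590014
44198119/1193739
2099156828/56695747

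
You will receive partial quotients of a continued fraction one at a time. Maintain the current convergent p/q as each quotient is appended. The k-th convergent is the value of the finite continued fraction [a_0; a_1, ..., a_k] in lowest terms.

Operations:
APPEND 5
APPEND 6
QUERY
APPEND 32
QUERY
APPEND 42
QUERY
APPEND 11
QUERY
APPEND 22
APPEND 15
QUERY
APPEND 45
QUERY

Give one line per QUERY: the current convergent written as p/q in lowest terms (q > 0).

APPEND 5: p_0 = 5·1 + 0 = 5, q_0 = 5·0 + 1 = 1 → 5/1
APPEND 6: p_1 = 6·5 + 1 = 31, q_1 = 6·1 + 0 = 6 → 31/6
APPEND 32: p_2 = 32·31 + 5 = 997, q_2 = 32·6 + 1 = 193 → 997/193
APPEND 42: p_3 = 42·997 + 31 = 41905, q_3 = 42·193 + 6 = 8112 → 41905/8112
APPEND 11: p_4 = 11·41905 + 997 = 461952, q_4 = 11·8112 + 193 = 89425 → 461952/89425
APPEND 22: p_5 = 22·461952 + 41905 = 10204849, q_5 = 22·89425 + 8112 = 1975462 → 10204849/1975462
APPEND 15: p_6 = 15·10204849 + 461952 = 153534687, q_6 = 15·1975462 + 89425 = 29721355 → 153534687/29721355
APPEND 45: p_7 = 45·153534687 + 10204849 = 6919265764, q_7 = 45·29721355 + 1975462 = 1339436437 → 6919265764/1339436437

31/6
997/193
41905/8112
461952/89425
153534687/29721355
6919265764/1339436437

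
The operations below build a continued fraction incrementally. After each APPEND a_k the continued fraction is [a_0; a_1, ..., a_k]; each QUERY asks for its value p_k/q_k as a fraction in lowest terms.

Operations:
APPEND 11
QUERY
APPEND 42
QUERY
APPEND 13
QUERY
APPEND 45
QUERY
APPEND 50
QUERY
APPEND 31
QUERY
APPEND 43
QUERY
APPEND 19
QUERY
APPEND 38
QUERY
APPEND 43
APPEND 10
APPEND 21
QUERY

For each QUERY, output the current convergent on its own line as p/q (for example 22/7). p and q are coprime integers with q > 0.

11/1
463/42
6030/547
271813/24657
13596680/1233397
421768893/38259964
18149659079/1646411849
345265291394/31320085095
13138230732051/1191809645459
119551921253755928/10844925453759191

APPEND 11: p_0 = 11·1 + 0 = 11, q_0 = 11·0 + 1 = 1 → 11/1
APPEND 42: p_1 = 42·11 + 1 = 463, q_1 = 42·1 + 0 = 42 → 463/42
APPEND 13: p_2 = 13·463 + 11 = 6030, q_2 = 13·42 + 1 = 547 → 6030/547
APPEND 45: p_3 = 45·6030 + 463 = 271813, q_3 = 45·547 + 42 = 24657 → 271813/24657
APPEND 50: p_4 = 50·271813 + 6030 = 13596680, q_4 = 50·24657 + 547 = 1233397 → 13596680/1233397
APPEND 31: p_5 = 31·13596680 + 271813 = 421768893, q_5 = 31·1233397 + 24657 = 38259964 → 421768893/38259964
APPEND 43: p_6 = 43·421768893 + 13596680 = 18149659079, q_6 = 43·38259964 + 1233397 = 1646411849 → 18149659079/1646411849
APPEND 19: p_7 = 19·18149659079 + 421768893 = 345265291394, q_7 = 19·1646411849 + 38259964 = 31320085095 → 345265291394/31320085095
APPEND 38: p_8 = 38·345265291394 + 18149659079 = 13138230732051, q_8 = 38·31320085095 + 1646411849 = 1191809645459 → 13138230732051/1191809645459
APPEND 43: p_9 = 43·13138230732051 + 345265291394 = 565289186769587, q_9 = 43·1191809645459 + 31320085095 = 51279134839832 → 565289186769587/51279134839832
APPEND 10: p_10 = 10·565289186769587 + 13138230732051 = 5666030098427921, q_10 = 10·51279134839832 + 1191809645459 = 513983158043779 → 5666030098427921/513983158043779
APPEND 21: p_11 = 21·5666030098427921 + 565289186769587 = 119551921253755928, q_11 = 21·513983158043779 + 51279134839832 = 10844925453759191 → 119551921253755928/10844925453759191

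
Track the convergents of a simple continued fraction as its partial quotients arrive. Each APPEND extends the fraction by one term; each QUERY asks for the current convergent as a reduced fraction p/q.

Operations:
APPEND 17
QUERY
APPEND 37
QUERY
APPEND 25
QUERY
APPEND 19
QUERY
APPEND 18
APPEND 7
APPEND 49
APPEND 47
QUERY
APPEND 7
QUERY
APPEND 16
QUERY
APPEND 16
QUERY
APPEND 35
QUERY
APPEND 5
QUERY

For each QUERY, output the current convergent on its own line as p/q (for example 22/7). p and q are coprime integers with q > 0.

APPEND 17: p_0 = 17·1 + 0 = 17, q_0 = 17·0 + 1 = 1 → 17/1
APPEND 37: p_1 = 37·17 + 1 = 630, q_1 = 37·1 + 0 = 37 → 630/37
APPEND 25: p_2 = 25·630 + 17 = 15767, q_2 = 25·37 + 1 = 926 → 15767/926
APPEND 19: p_3 = 19·15767 + 630 = 300203, q_3 = 19·926 + 37 = 17631 → 300203/17631
APPEND 18: p_4 = 18·300203 + 15767 = 5419421, q_4 = 18·17631 + 926 = 318284 → 5419421/318284
APPEND 7: p_5 = 7·5419421 + 300203 = 38236150, q_5 = 7·318284 + 17631 = 2245619 → 38236150/2245619
APPEND 49: p_6 = 49·38236150 + 5419421 = 1878990771, q_6 = 49·2245619 + 318284 = 110353615 → 1878990771/110353615
APPEND 47: p_7 = 47·1878990771 + 38236150 = 88350802387, q_7 = 47·110353615 + 2245619 = 5188865524 → 88350802387/5188865524
APPEND 7: p_8 = 7·88350802387 + 1878990771 = 620334607480, q_8 = 7·5188865524 + 110353615 = 36432412283 → 620334607480/36432412283
APPEND 16: p_9 = 16·620334607480 + 88350802387 = 10013704522067, q_9 = 16·36432412283 + 5188865524 = 588107462052 → 10013704522067/588107462052
APPEND 16: p_10 = 16·10013704522067 + 620334607480 = 160839606960552, q_10 = 16·588107462052 + 36432412283 = 9446151805115 → 160839606960552/9446151805115
APPEND 35: p_11 = 35·160839606960552 + 10013704522067 = 5639399948141387, q_11 = 35·9446151805115 + 588107462052 = 331203420641077 → 5639399948141387/331203420641077
APPEND 5: p_12 = 5·5639399948141387 + 160839606960552 = 28357839347667487, q_12 = 5·331203420641077 + 9446151805115 = 1665463255010500 → 28357839347667487/1665463255010500

17/1
630/37
15767/926
300203/17631
88350802387/5188865524
620334607480/36432412283
10013704522067/588107462052
160839606960552/9446151805115
5639399948141387/331203420641077
28357839347667487/1665463255010500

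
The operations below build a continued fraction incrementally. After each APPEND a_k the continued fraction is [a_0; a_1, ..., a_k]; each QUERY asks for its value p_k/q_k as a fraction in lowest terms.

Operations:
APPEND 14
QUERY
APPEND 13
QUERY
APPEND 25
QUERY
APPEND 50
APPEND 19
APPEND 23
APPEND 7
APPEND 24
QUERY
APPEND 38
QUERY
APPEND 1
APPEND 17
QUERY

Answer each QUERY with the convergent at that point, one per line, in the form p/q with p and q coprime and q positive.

APPEND 14: p_0 = 14·1 + 0 = 14, q_0 = 14·0 + 1 = 1 → 14/1
APPEND 13: p_1 = 13·14 + 1 = 183, q_1 = 13·1 + 0 = 13 → 183/13
APPEND 25: p_2 = 25·183 + 14 = 4589, q_2 = 25·13 + 1 = 326 → 4589/326
APPEND 50: p_3 = 50·4589 + 183 = 229633, q_3 = 50·326 + 13 = 16313 → 229633/16313
APPEND 19: p_4 = 19·229633 + 4589 = 4367616, q_4 = 19·16313 + 326 = 310273 → 4367616/310273
APPEND 23: p_5 = 23·4367616 + 229633 = 100684801, q_5 = 23·310273 + 16313 = 7152592 → 100684801/7152592
APPEND 7: p_6 = 7·100684801 + 4367616 = 709161223, q_6 = 7·7152592 + 310273 = 50378417 → 709161223/50378417
APPEND 24: p_7 = 24·709161223 + 100684801 = 17120554153, q_7 = 24·50378417 + 7152592 = 1216234600 → 17120554153/1216234600
APPEND 38: p_8 = 38·17120554153 + 709161223 = 651290219037, q_8 = 38·1216234600 + 50378417 = 46267293217 → 651290219037/46267293217
APPEND 1: p_9 = 1·651290219037 + 17120554153 = 668410773190, q_9 = 1·46267293217 + 1216234600 = 47483527817 → 668410773190/47483527817
APPEND 17: p_10 = 17·668410773190 + 651290219037 = 12014273363267, q_10 = 17·47483527817 + 46267293217 = 853487266106 → 12014273363267/853487266106

14/1
183/13
4589/326
17120554153/1216234600
651290219037/46267293217
12014273363267/853487266106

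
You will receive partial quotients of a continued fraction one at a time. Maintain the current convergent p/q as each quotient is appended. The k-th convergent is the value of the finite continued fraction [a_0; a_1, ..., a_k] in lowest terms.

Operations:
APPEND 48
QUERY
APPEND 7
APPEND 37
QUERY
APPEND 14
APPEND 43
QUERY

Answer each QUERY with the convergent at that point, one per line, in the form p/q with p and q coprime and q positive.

48/1
12517/260
7562242/157081

APPEND 48: p_0 = 48·1 + 0 = 48, q_0 = 48·0 + 1 = 1 → 48/1
APPEND 7: p_1 = 7·48 + 1 = 337, q_1 = 7·1 + 0 = 7 → 337/7
APPEND 37: p_2 = 37·337 + 48 = 12517, q_2 = 37·7 + 1 = 260 → 12517/260
APPEND 14: p_3 = 14·12517 + 337 = 175575, q_3 = 14·260 + 7 = 3647 → 175575/3647
APPEND 43: p_4 = 43·175575 + 12517 = 7562242, q_4 = 43·3647 + 260 = 157081 → 7562242/157081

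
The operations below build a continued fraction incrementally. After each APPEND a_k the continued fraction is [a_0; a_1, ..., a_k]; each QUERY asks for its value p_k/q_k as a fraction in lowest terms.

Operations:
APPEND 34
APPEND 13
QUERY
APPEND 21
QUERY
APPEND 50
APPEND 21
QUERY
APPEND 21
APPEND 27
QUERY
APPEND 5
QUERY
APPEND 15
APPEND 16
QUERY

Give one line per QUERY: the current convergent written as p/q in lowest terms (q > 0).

APPEND 34: p_0 = 34·1 + 0 = 34, q_0 = 34·0 + 1 = 1 → 34/1
APPEND 13: p_1 = 13·34 + 1 = 443, q_1 = 13·1 + 0 = 13 → 443/13
APPEND 21: p_2 = 21·443 + 34 = 9337, q_2 = 21·13 + 1 = 274 → 9337/274
APPEND 50: p_3 = 50·9337 + 443 = 467293, q_3 = 50·274 + 13 = 13713 → 467293/13713
APPEND 21: p_4 = 21·467293 + 9337 = 9822490, q_4 = 21·13713 + 274 = 288247 → 9822490/288247
APPEND 21: p_5 = 21·9822490 + 467293 = 206739583, q_5 = 21·288247 + 13713 = 6066900 → 206739583/6066900
APPEND 27: p_6 = 27·206739583 + 9822490 = 5591791231, q_6 = 27·6066900 + 288247 = 164094547 → 5591791231/164094547
APPEND 5: p_7 = 5·5591791231 + 206739583 = 28165695738, q_7 = 5·164094547 + 6066900 = 826539635 → 28165695738/826539635
APPEND 15: p_8 = 15·28165695738 + 5591791231 = 428077227301, q_8 = 15·826539635 + 164094547 = 12562189072 → 428077227301/12562189072
APPEND 16: p_9 = 16·428077227301 + 28165695738 = 6877401332554, q_9 = 16·12562189072 + 826539635 = 201821564787 → 6877401332554/201821564787

443/13
9337/274
9822490/288247
5591791231/164094547
28165695738/826539635
6877401332554/201821564787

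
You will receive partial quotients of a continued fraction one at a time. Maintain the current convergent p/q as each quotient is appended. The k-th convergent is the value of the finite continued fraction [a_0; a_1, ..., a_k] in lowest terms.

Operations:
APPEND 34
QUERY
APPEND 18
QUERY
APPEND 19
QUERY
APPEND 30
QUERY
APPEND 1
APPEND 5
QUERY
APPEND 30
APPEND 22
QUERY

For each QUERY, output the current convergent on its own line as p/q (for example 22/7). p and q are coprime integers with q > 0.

APPEND 34: p_0 = 34·1 + 0 = 34, q_0 = 34·0 + 1 = 1 → 34/1
APPEND 18: p_1 = 18·34 + 1 = 613, q_1 = 18·1 + 0 = 18 → 613/18
APPEND 19: p_2 = 19·613 + 34 = 11681, q_2 = 19·18 + 1 = 343 → 11681/343
APPEND 30: p_3 = 30·11681 + 613 = 351043, q_3 = 30·343 + 18 = 10308 → 351043/10308
APPEND 1: p_4 = 1·351043 + 11681 = 362724, q_4 = 1·10308 + 343 = 10651 → 362724/10651
APPEND 5: p_5 = 5·362724 + 351043 = 2164663, q_5 = 5·10651 + 10308 = 63563 → 2164663/63563
APPEND 30: p_6 = 30·2164663 + 362724 = 65302614, q_6 = 30·63563 + 10651 = 1917541 → 65302614/1917541
APPEND 22: p_7 = 22·65302614 + 2164663 = 1438822171, q_7 = 22·1917541 + 63563 = 42249465 → 1438822171/42249465

34/1
613/18
11681/343
351043/10308
2164663/63563
1438822171/42249465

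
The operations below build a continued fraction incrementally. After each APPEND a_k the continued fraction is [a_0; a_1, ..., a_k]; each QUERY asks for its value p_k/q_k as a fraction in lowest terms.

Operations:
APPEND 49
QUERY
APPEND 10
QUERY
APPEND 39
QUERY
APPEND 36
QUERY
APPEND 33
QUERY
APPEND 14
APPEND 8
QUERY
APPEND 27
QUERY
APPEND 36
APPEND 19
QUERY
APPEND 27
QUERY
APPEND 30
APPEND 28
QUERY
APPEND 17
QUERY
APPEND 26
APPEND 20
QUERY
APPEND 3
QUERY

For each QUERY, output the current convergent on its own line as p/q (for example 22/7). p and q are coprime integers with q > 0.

APPEND 49: p_0 = 49·1 + 0 = 49, q_0 = 49·0 + 1 = 1 → 49/1
APPEND 10: p_1 = 10·49 + 1 = 491, q_1 = 10·1 + 0 = 10 → 491/10
APPEND 39: p_2 = 39·491 + 49 = 19198, q_2 = 39·10 + 1 = 391 → 19198/391
APPEND 36: p_3 = 36·19198 + 491 = 691619, q_3 = 36·391 + 10 = 14086 → 691619/14086
APPEND 33: p_4 = 33·691619 + 19198 = 22842625, q_4 = 33·14086 + 391 = 465229 → 22842625/465229
APPEND 14: p_5 = 14·22842625 + 691619 = 320488369, q_5 = 14·465229 + 14086 = 6527292 → 320488369/6527292
APPEND 8: p_6 = 8·320488369 + 22842625 = 2586749577, q_6 = 8·6527292 + 465229 = 52683565 → 2586749577/52683565
APPEND 27: p_7 = 27·2586749577 + 320488369 = 70162726948, q_7 = 27·52683565 + 6527292 = 1428983547 → 70162726948/1428983547
APPEND 36: p_8 = 36·70162726948 + 2586749577 = 2528444919705, q_8 = 36·1428983547 + 52683565 = 51496091257 → 2528444919705/51496091257
APPEND 19: p_9 = 19·2528444919705 + 70162726948 = 48110616201343, q_9 = 19·51496091257 + 1428983547 = 979854717430 → 48110616201343/979854717430
APPEND 27: p_10 = 27·48110616201343 + 2528444919705 = 1301515082355966, q_10 = 27·979854717430 + 51496091257 = 26507573461867 → 1301515082355966/26507573461867
APPEND 30: p_11 = 30·1301515082355966 + 48110616201343 = 39093563086880323, q_11 = 30·26507573461867 + 979854717430 = 796207058573440 → 39093563086880323/796207058573440
APPEND 28: p_12 = 28·39093563086880323 + 1301515082355966 = 1095921281515005010, q_12 = 28·796207058573440 + 26507573461867 = 22320305213518187 → 1095921281515005010/22320305213518187
APPEND 17: p_13 = 17·1095921281515005010 + 39093563086880323 = 18669755348841965493, q_13 = 17·22320305213518187 + 796207058573440 = 380241395688382619 → 18669755348841965493/380241395688382619
APPEND 26: p_14 = 26·18669755348841965493 + 1095921281515005010 = 486509560351406107828, q_14 = 26·380241395688382619 + 22320305213518187 = 9908596593111466281 → 486509560351406107828/9908596593111466281
APPEND 20: p_15 = 20·486509560351406107828 + 18669755348841965493 = 9748860962376964122053, q_15 = 20·9908596593111466281 + 380241395688382619 = 198552173257917708239 → 9748860962376964122053/198552173257917708239
APPEND 3: p_16 = 3·9748860962376964122053 + 486509560351406107828 = 29733092447482298473987, q_16 = 3·198552173257917708239 + 9908596593111466281 = 605565116366864590998 → 29733092447482298473987/605565116366864590998

49/1
491/10
19198/391
691619/14086
22842625/465229
2586749577/52683565
70162726948/1428983547
48110616201343/979854717430
1301515082355966/26507573461867
1095921281515005010/22320305213518187
18669755348841965493/380241395688382619
9748860962376964122053/198552173257917708239
29733092447482298473987/605565116366864590998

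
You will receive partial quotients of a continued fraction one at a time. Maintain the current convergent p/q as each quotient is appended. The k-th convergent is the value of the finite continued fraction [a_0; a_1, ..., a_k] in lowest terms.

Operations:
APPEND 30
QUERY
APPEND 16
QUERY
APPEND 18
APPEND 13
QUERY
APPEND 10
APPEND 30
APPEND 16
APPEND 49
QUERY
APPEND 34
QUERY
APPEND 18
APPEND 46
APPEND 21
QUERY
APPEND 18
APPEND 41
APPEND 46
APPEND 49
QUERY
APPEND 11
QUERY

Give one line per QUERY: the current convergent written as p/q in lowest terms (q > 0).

30/1
481/16
113425/3773
27061232487/900172186
920633472536/30624201831
16070047737699801/534558431812699
26864739163957631813911/893635978744014026893
296060147784273355854335/9848225151846994778796

APPEND 30: p_0 = 30·1 + 0 = 30, q_0 = 30·0 + 1 = 1 → 30/1
APPEND 16: p_1 = 16·30 + 1 = 481, q_1 = 16·1 + 0 = 16 → 481/16
APPEND 18: p_2 = 18·481 + 30 = 8688, q_2 = 18·16 + 1 = 289 → 8688/289
APPEND 13: p_3 = 13·8688 + 481 = 113425, q_3 = 13·289 + 16 = 3773 → 113425/3773
APPEND 10: p_4 = 10·113425 + 8688 = 1142938, q_4 = 10·3773 + 289 = 38019 → 1142938/38019
APPEND 30: p_5 = 30·1142938 + 113425 = 34401565, q_5 = 30·38019 + 3773 = 1144343 → 34401565/1144343
APPEND 16: p_6 = 16·34401565 + 1142938 = 551567978, q_6 = 16·1144343 + 38019 = 18347507 → 551567978/18347507
APPEND 49: p_7 = 49·551567978 + 34401565 = 27061232487, q_7 = 49·18347507 + 1144343 = 900172186 → 27061232487/900172186
APPEND 34: p_8 = 34·27061232487 + 551567978 = 920633472536, q_8 = 34·900172186 + 18347507 = 30624201831 → 920633472536/30624201831
APPEND 18: p_9 = 18·920633472536 + 27061232487 = 16598463738135, q_9 = 18·30624201831 + 900172186 = 552135805144 → 16598463738135/552135805144
APPEND 46: p_10 = 46·16598463738135 + 920633472536 = 764449965426746, q_10 = 46·552135805144 + 30624201831 = 25428871238455 → 764449965426746/25428871238455
APPEND 21: p_11 = 21·764449965426746 + 16598463738135 = 16070047737699801, q_11 = 21·25428871238455 + 552135805144 = 534558431812699 → 16070047737699801/534558431812699
APPEND 18: p_12 = 18·16070047737699801 + 764449965426746 = 290025309244023164, q_12 = 18·534558431812699 + 25428871238455 = 9647480643867037 → 290025309244023164/9647480643867037
APPEND 41: p_13 = 41·290025309244023164 + 16070047737699801 = 11907107726742649525, q_13 = 41·9647480643867037 + 534558431812699 = 396081264830361216 → 11907107726742649525/396081264830361216
APPEND 46: p_14 = 46·11907107726742649525 + 290025309244023164 = 548016980739405901314, q_14 = 46·396081264830361216 + 9647480643867037 = 18229385662840482973 → 548016980739405901314/18229385662840482973
APPEND 49: p_15 = 49·548016980739405901314 + 11907107726742649525 = 26864739163957631813911, q_15 = 49·18229385662840482973 + 396081264830361216 = 893635978744014026893 → 26864739163957631813911/893635978744014026893
APPEND 11: p_16 = 11·26864739163957631813911 + 548016980739405901314 = 296060147784273355854335, q_16 = 11·893635978744014026893 + 18229385662840482973 = 9848225151846994778796 → 296060147784273355854335/9848225151846994778796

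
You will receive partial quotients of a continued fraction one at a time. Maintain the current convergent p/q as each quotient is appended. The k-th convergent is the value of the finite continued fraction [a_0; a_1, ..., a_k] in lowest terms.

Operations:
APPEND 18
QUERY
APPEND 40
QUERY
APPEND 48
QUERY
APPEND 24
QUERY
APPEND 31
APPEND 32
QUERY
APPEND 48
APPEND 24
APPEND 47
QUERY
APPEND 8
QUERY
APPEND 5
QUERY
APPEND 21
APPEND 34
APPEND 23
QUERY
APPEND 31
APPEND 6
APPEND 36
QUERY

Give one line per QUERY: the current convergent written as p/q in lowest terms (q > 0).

APPEND 18: p_0 = 18·1 + 0 = 18, q_0 = 18·0 + 1 = 1 → 18/1
APPEND 40: p_1 = 40·18 + 1 = 721, q_1 = 40·1 + 0 = 40 → 721/40
APPEND 48: p_2 = 48·721 + 18 = 34626, q_2 = 48·40 + 1 = 1921 → 34626/1921
APPEND 24: p_3 = 24·34626 + 721 = 831745, q_3 = 24·1921 + 40 = 46144 → 831745/46144
APPEND 31: p_4 = 31·831745 + 34626 = 25818721, q_4 = 31·46144 + 1921 = 1432385 → 25818721/1432385
APPEND 32: p_5 = 32·25818721 + 831745 = 827030817, q_5 = 32·1432385 + 46144 = 45882464 → 827030817/45882464
APPEND 48: p_6 = 48·827030817 + 25818721 = 39723297937, q_6 = 48·45882464 + 1432385 = 2203790657 → 39723297937/2203790657
APPEND 24: p_7 = 24·39723297937 + 827030817 = 954186181305, q_7 = 24·2203790657 + 45882464 = 52936858232 → 954186181305/52936858232
APPEND 47: p_8 = 47·954186181305 + 39723297937 = 44886473819272, q_8 = 47·52936858232 + 2203790657 = 2490236127561 → 44886473819272/2490236127561
APPEND 8: p_9 = 8·44886473819272 + 954186181305 = 360045976735481, q_9 = 8·2490236127561 + 52936858232 = 19974825878720 → 360045976735481/19974825878720
APPEND 5: p_10 = 5·360045976735481 + 44886473819272 = 1845116357496677, q_10 = 5·19974825878720 + 2490236127561 = 102364365521161 → 1845116357496677/102364365521161
APPEND 21: p_11 = 21·1845116357496677 + 360045976735481 = 39107489484165698, q_11 = 21·102364365521161 + 19974825878720 = 2169626501823101 → 39107489484165698/2169626501823101
APPEND 34: p_12 = 34·39107489484165698 + 1845116357496677 = 1331499758819130409, q_12 = 34·2169626501823101 + 102364365521161 = 73869665427506595 → 1331499758819130409/73869665427506595
APPEND 23: p_13 = 23·1331499758819130409 + 39107489484165698 = 30663601942324165105, q_13 = 23·73869665427506595 + 2169626501823101 = 1701171931334474786 → 30663601942324165105/1701171931334474786
APPEND 31: p_14 = 31·30663601942324165105 + 1331499758819130409 = 951903159970868248664, q_14 = 31·1701171931334474786 + 73869665427506595 = 52810199536796224961 → 951903159970868248664/52810199536796224961
APPEND 6: p_15 = 6·951903159970868248664 + 30663601942324165105 = 5742082561767533657089, q_15 = 6·52810199536796224961 + 1701171931334474786 = 318562369152111824552 → 5742082561767533657089/318562369152111824552
APPEND 36: p_16 = 36·5742082561767533657089 + 951903159970868248664 = 207666875383602079903868, q_16 = 36·318562369152111824552 + 52810199536796224961 = 11521055489012821908833 → 207666875383602079903868/11521055489012821908833

18/1
721/40
34626/1921
831745/46144
827030817/45882464
44886473819272/2490236127561
360045976735481/19974825878720
1845116357496677/102364365521161
30663601942324165105/1701171931334474786
207666875383602079903868/11521055489012821908833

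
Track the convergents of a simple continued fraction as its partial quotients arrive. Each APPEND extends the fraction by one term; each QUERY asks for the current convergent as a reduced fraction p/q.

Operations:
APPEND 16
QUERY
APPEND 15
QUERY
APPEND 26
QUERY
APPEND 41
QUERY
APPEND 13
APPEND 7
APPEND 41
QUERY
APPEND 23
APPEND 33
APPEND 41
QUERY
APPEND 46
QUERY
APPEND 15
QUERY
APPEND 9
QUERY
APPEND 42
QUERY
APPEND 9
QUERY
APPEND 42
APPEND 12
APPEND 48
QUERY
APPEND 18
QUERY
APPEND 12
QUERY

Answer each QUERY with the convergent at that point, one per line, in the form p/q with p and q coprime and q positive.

APPEND 16: p_0 = 16·1 + 0 = 16, q_0 = 16·0 + 1 = 1 → 16/1
APPEND 15: p_1 = 15·16 + 1 = 241, q_1 = 15·1 + 0 = 15 → 241/15
APPEND 26: p_2 = 26·241 + 16 = 6282, q_2 = 26·15 + 1 = 391 → 6282/391
APPEND 41: p_3 = 41·6282 + 241 = 257803, q_3 = 41·391 + 15 = 16046 → 257803/16046
APPEND 13: p_4 = 13·257803 + 6282 = 3357721, q_4 = 13·16046 + 391 = 208989 → 3357721/208989
APPEND 7: p_5 = 7·3357721 + 257803 = 23761850, q_5 = 7·208989 + 16046 = 1478969 → 23761850/1478969
APPEND 41: p_6 = 41·23761850 + 3357721 = 977593571, q_6 = 41·1478969 + 208989 = 60846718 → 977593571/60846718
APPEND 23: p_7 = 23·977593571 + 23761850 = 22508413983, q_7 = 23·60846718 + 1478969 = 1400953483 → 22508413983/1400953483
APPEND 33: p_8 = 33·22508413983 + 977593571 = 743755255010, q_8 = 33·1400953483 + 60846718 = 46292311657 → 743755255010/46292311657
APPEND 41: p_9 = 41·743755255010 + 22508413983 = 30516473869393, q_9 = 41·46292311657 + 1400953483 = 1899385731420 → 30516473869393/1899385731420
APPEND 46: p_10 = 46·30516473869393 + 743755255010 = 1404501553247088, q_10 = 46·1899385731420 + 46292311657 = 87418035956977 → 1404501553247088/87418035956977
APPEND 15: p_11 = 15·1404501553247088 + 30516473869393 = 21098039772575713, q_11 = 15·87418035956977 + 1899385731420 = 1313169925086075 → 21098039772575713/1313169925086075
APPEND 9: p_12 = 9·21098039772575713 + 1404501553247088 = 191286859506428505, q_12 = 9·1313169925086075 + 87418035956977 = 11905947361731652 → 191286859506428505/11905947361731652
APPEND 42: p_13 = 42·191286859506428505 + 21098039772575713 = 8055146139042572923, q_13 = 42·11905947361731652 + 1313169925086075 = 501362959117815459 → 8055146139042572923/501362959117815459
APPEND 9: p_14 = 9·8055146139042572923 + 191286859506428505 = 72687602110889584812, q_14 = 9·501362959117815459 + 11905947361731652 = 4524172579422070783 → 72687602110889584812/4524172579422070783
APPEND 42: p_15 = 42·72687602110889584812 + 8055146139042572923 = 3060934434796405135027, q_15 = 42·4524172579422070783 + 501362959117815459 = 190516611294844788345 → 3060934434796405135027/190516611294844788345
APPEND 12: p_16 = 12·3060934434796405135027 + 72687602110889584812 = 36803900819667751205136, q_16 = 12·190516611294844788345 + 4524172579422070783 = 2290723508117559530923 → 36803900819667751205136/2290723508117559530923
APPEND 48: p_17 = 48·36803900819667751205136 + 3060934434796405135027 = 1769648173778848462981555, q_17 = 48·2290723508117559530923 + 190516611294844788345 = 110145245000937702272649 → 1769648173778848462981555/110145245000937702272649
APPEND 18: p_18 = 18·1769648173778848462981555 + 36803900819667751205136 = 31890471028838940084873126, q_18 = 18·110145245000937702272649 + 2290723508117559530923 = 1984905133524996200438605 → 31890471028838940084873126/1984905133524996200438605
APPEND 12: p_19 = 12·31890471028838940084873126 + 1769648173778848462981555 = 384455300519846129481459067, q_19 = 12·1984905133524996200438605 + 110145245000937702272649 = 23929006847300892107535909 → 384455300519846129481459067/23929006847300892107535909

16/1
241/15
6282/391
257803/16046
977593571/60846718
30516473869393/1899385731420
1404501553247088/87418035956977
21098039772575713/1313169925086075
191286859506428505/11905947361731652
8055146139042572923/501362959117815459
72687602110889584812/4524172579422070783
1769648173778848462981555/110145245000937702272649
31890471028838940084873126/1984905133524996200438605
384455300519846129481459067/23929006847300892107535909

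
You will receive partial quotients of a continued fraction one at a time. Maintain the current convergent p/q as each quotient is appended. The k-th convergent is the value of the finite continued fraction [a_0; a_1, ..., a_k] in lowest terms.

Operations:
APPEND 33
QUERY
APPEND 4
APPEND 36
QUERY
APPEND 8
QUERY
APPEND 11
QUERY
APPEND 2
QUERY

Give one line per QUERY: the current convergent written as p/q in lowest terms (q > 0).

APPEND 33: p_0 = 33·1 + 0 = 33, q_0 = 33·0 + 1 = 1 → 33/1
APPEND 4: p_1 = 4·33 + 1 = 133, q_1 = 4·1 + 0 = 4 → 133/4
APPEND 36: p_2 = 36·133 + 33 = 4821, q_2 = 36·4 + 1 = 145 → 4821/145
APPEND 8: p_3 = 8·4821 + 133 = 38701, q_3 = 8·145 + 4 = 1164 → 38701/1164
APPEND 11: p_4 = 11·38701 + 4821 = 430532, q_4 = 11·1164 + 145 = 12949 → 430532/12949
APPEND 2: p_5 = 2·430532 + 38701 = 899765, q_5 = 2·12949 + 1164 = 27062 → 899765/27062

33/1
4821/145
38701/1164
430532/12949
899765/27062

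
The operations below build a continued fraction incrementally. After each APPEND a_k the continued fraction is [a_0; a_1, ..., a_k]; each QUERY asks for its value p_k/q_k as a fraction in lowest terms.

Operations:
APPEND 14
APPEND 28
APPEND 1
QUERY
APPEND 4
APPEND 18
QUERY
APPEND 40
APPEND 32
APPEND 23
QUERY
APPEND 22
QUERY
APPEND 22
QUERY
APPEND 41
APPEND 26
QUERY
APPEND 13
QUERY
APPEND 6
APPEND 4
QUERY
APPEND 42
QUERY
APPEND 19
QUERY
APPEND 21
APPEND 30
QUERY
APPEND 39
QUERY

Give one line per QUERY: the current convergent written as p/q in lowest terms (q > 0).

407/29
36785/2621
1086757332/77433491
23955847561/1706898911
528115403674/37629209533
564121987756744/40194745943397
7355262528235867/524076201753925
186138051156923651/13262684027621713
7862493845747965288/560217381116578893
149573521120368264123/10657392925242620680
94616766642324813620253/6741621457261591015870
3693202805488041212701738/263147602302013261232103

APPEND 14: p_0 = 14·1 + 0 = 14, q_0 = 14·0 + 1 = 1 → 14/1
APPEND 28: p_1 = 28·14 + 1 = 393, q_1 = 28·1 + 0 = 28 → 393/28
APPEND 1: p_2 = 1·393 + 14 = 407, q_2 = 1·28 + 1 = 29 → 407/29
APPEND 4: p_3 = 4·407 + 393 = 2021, q_3 = 4·29 + 28 = 144 → 2021/144
APPEND 18: p_4 = 18·2021 + 407 = 36785, q_4 = 18·144 + 29 = 2621 → 36785/2621
APPEND 40: p_5 = 40·36785 + 2021 = 1473421, q_5 = 40·2621 + 144 = 104984 → 1473421/104984
APPEND 32: p_6 = 32·1473421 + 36785 = 47186257, q_6 = 32·104984 + 2621 = 3362109 → 47186257/3362109
APPEND 23: p_7 = 23·47186257 + 1473421 = 1086757332, q_7 = 23·3362109 + 104984 = 77433491 → 1086757332/77433491
APPEND 22: p_8 = 22·1086757332 + 47186257 = 23955847561, q_8 = 22·77433491 + 3362109 = 1706898911 → 23955847561/1706898911
APPEND 22: p_9 = 22·23955847561 + 1086757332 = 528115403674, q_9 = 22·1706898911 + 77433491 = 37629209533 → 528115403674/37629209533
APPEND 41: p_10 = 41·528115403674 + 23955847561 = 21676687398195, q_10 = 41·37629209533 + 1706898911 = 1544504489764 → 21676687398195/1544504489764
APPEND 26: p_11 = 26·21676687398195 + 528115403674 = 564121987756744, q_11 = 26·1544504489764 + 37629209533 = 40194745943397 → 564121987756744/40194745943397
APPEND 13: p_12 = 13·564121987756744 + 21676687398195 = 7355262528235867, q_12 = 13·40194745943397 + 1544504489764 = 524076201753925 → 7355262528235867/524076201753925
APPEND 6: p_13 = 6·7355262528235867 + 564121987756744 = 44695697157171946, q_13 = 6·524076201753925 + 40194745943397 = 3184651956466947 → 44695697157171946/3184651956466947
APPEND 4: p_14 = 4·44695697157171946 + 7355262528235867 = 186138051156923651, q_14 = 4·3184651956466947 + 524076201753925 = 13262684027621713 → 186138051156923651/13262684027621713
APPEND 42: p_15 = 42·186138051156923651 + 44695697157171946 = 7862493845747965288, q_15 = 42·13262684027621713 + 3184651956466947 = 560217381116578893 → 7862493845747965288/560217381116578893
APPEND 19: p_16 = 19·7862493845747965288 + 186138051156923651 = 149573521120368264123, q_16 = 19·560217381116578893 + 13262684027621713 = 10657392925242620680 → 149573521120368264123/10657392925242620680
APPEND 21: p_17 = 21·149573521120368264123 + 7862493845747965288 = 3148906437373481511871, q_17 = 21·10657392925242620680 + 560217381116578893 = 224365468811211613173 → 3148906437373481511871/224365468811211613173
APPEND 30: p_18 = 30·3148906437373481511871 + 149573521120368264123 = 94616766642324813620253, q_18 = 30·224365468811211613173 + 10657392925242620680 = 6741621457261591015870 → 94616766642324813620253/6741621457261591015870
APPEND 39: p_19 = 39·94616766642324813620253 + 3148906437373481511871 = 3693202805488041212701738, q_19 = 39·6741621457261591015870 + 224365468811211613173 = 263147602302013261232103 → 3693202805488041212701738/263147602302013261232103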